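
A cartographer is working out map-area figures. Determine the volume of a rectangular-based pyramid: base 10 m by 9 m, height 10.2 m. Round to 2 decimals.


Shape: rectangular pyramid
Base: 10 m x 9 m, Height h = 10.2 m
Formula: V = (1/3) * base_area * h
base_area = 10 * 9 = 90
base_area * h = 90 * 10.2 = 918
V = 918 / 3
V = 306
306 m^3


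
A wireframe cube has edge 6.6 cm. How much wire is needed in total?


Shape: cube
Side s = 6.6 cm
A cube has 12 edges, all equal.
Formula: total edge length = 12 * s
Total = 12 * 6.6
Total = 79.2
79.2 cm


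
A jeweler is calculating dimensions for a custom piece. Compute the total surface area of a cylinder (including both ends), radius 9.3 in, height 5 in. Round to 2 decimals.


Shape: closed cylinder
Radius r = 9.3 in, Height h = 5 in
Formula: SA = 2*pi*r^2 + 2*pi*r*h = 2*pi*r*(r + h)
r + h = 14.3
2 * r * (r + h) = 2 * 9.3 * 14.3 = 265.98
SA = 265.98 * pi
SA = 835.6
835.6 in^2


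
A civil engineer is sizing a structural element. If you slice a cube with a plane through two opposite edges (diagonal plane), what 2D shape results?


Solid: cube
Cutting plane: through two opposite edges (diagonal plane)
Visualize the intersection of the plane with the solid's surface.
The boundary of the cut region is a rectangle.
rectangle


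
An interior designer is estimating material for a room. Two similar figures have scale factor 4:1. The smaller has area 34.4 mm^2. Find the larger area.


Linear scale factor k = 4
Original area = 34.4 mm^2
Rule: under a linear scaling by k, areas scale by k^2.
k^2 = 4^2 = 16
New area = 34.4 * 16
New area = 550.4
550.4 mm^2


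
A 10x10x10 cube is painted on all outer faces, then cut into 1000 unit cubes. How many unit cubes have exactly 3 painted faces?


Large cube: 10 x 10 x 10, cut into unit cubes.
Cubes with 3 painted faces are at the corners. A cube always has 8 corners.
Count = 8
8 unit cubes


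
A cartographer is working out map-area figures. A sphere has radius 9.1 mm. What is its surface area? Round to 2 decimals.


Shape: sphere
Radius r = 9.1 mm
Formula: SA = 4 * pi * r^2
r^2 = 82.81
SA = 4 * pi * 82.81
SA = 331.24 * pi
SA = 1040.62
1040.62 mm^2


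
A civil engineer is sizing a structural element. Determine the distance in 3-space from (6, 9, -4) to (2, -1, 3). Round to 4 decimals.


3D distance between two points
P1 = (6, 9, -4), P2 = (2, -1, 3)
Formula: d = sqrt((x2-x1)^2 + (y2-y1)^2 + (z2-z1)^2)
dx = 2 - 6 = -4
dy = -1 - 9 = -10
dz = 3 - -4 = 7
dx^2 + dy^2 + dz^2 = 16 + 100 + 49 = 165
d = sqrt(165)
d = 12.8452
12.8452 units


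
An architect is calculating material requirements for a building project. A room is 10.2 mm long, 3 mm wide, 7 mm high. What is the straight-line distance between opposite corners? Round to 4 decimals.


Shape: rectangular box (space diagonal)
l = 10.2 mm, w = 3 mm, h = 7 mm
Visualize: the diagonal of the base, then a right triangle with that diagonal and the height.
Formula: d = sqrt(l^2 + w^2 + h^2)
l^2 + w^2 + h^2 = 104.04 + 9 + 49 = 162.04
d = sqrt(162.04)
d = 12.7295
12.7295 mm


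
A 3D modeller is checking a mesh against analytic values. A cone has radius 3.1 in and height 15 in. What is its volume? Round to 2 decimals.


Shape: cone
Radius r = 3.1 in, Height h = 15 in
Formula: V = (1/3) * pi * r^2 * h
r^2 = 9.61
pi * r^2 * h = pi * 9.61 * 15 = 144.15 * pi
V = 144.15 * pi / 3
V = 150.95
150.95 in^3


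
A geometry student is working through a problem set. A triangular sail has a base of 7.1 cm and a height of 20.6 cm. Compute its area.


Shape: triangle
Base b = 7.1 cm, Height h = 20.6 cm
Formula: A = (1/2) * b * h
A = 0.5 * 7.1 * 20.6
A = 0.5 * 146.26
A = 73.13
73.13 cm^2


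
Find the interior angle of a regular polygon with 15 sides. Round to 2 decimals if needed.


Shape: regular pentadecagon (15 sides)
Formula: interior angle = (n - 2) * 180 / n
(n - 2) = 13
(n - 2) * 180 = 2340
angle = 2340 / 15
angle = 156
156 degrees


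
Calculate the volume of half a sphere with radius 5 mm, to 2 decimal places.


Shape: hemisphere (half of a sphere)
Radius r = 5 mm
Formula: V = (1/2) * (4/3) * pi * r^3 = (2/3) * pi * r^3
r^3 = 125
(2/3) * 125 = 83.333333
V = 83.333333 * pi
V = 261.8
261.8 mm^3


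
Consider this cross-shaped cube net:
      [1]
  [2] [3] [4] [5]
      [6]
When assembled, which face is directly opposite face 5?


Net: cross layout. Take square 3 as the base (bottom).
Fold the four squares in the horizontal row up around 3: 2 -> left, 4 -> right, 5 wraps to the top.
Fold 1 and 6 up from 3: 1 -> back, 6 -> front.
Opposite pairs are therefore: (1, 6), (2, 4), (3, 5).
Face 5 is opposite face 3.
face 3


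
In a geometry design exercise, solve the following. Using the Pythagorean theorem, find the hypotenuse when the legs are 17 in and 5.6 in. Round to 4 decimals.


Shape: right triangle
Legs a = 17 in, b = 5.6 in
Formula: c = sqrt(a^2 + b^2)
a^2 = 289, b^2 = 31.36
a^2 + b^2 = 320.36
c = sqrt(320.36)
c = 17.8986
17.8986 in


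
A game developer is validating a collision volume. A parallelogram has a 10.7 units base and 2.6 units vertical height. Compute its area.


Shape: parallelogram
Base b = 10.7 units, Height h = 2.6 units
Formula: A = b * h
A = 10.7 * 2.6
A = 27.82
27.82 units^2


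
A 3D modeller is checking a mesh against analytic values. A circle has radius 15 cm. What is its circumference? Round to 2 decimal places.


Shape: circle
Radius r = 15 cm
Formula: C = 2 * pi * r
C = 2 * pi * 15
C = 30 * pi
C = 94.25
94.25 cm


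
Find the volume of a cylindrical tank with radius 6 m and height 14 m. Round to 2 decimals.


Shape: cylinder
Radius r = 6 m, Height h = 14 m
Formula: V = pi * r^2 * h
r^2 = 36
V = pi * 36 * 14
V = 504 * pi
V = 1583.36
1583.36 m^3


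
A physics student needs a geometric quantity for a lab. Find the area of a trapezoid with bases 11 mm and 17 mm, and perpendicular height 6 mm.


Shape: trapezoid
Parallel sides a = 11 mm, b = 17 mm; Height h = 6 mm
Formula: A = (a + b) * h / 2
a + b = 11 + 17 = 28
A = 28 * 6 / 2
A = 168 / 2
A = 84
84 mm^2


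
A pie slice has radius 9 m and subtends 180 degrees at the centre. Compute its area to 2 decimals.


Shape: circular sector
Radius r = 9 m, Angle = 180 degrees
Formula: A = (angle/360) * pi * r^2
r^2 = 81
Fraction of circle = 180/360
A = (180/360) * pi * 81
A = 40.5 * pi
A = 127.23
127.23 m^2


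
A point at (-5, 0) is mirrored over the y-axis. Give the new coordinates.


Transformation: reflection
Original point: (-5, 0)
Rule for reflection over the y-axis: (x, y) -> (-x, y)
Apply: (-5, 0) -> (5, 0)
(5, 0)


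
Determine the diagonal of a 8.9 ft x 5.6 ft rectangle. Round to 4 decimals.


Shape: rectangle (diagonal via Pythagoras)
Sides: 8.9 ft and 5.6 ft
Formula: d = sqrt(l^2 + w^2)
l^2 = 79.21, w^2 = 31.36
l^2 + w^2 = 110.57
d = sqrt(110.57)
d = 10.5152
10.5152 ft


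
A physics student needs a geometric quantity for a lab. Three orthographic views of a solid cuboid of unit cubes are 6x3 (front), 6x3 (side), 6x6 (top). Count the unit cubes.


Orthographic views of a solid rectangular block:
Front view 6 x 3 -> length = 6, height = 3
Side view 6 x 3 -> width = 6, height = 3 (consistent)
Top view 6 x 6 -> confirms length = 6, width = 6
The block is 6 x 6 x 3.
Total unit cubes = 6 * 6 * 3 = 108
108 unit cubes


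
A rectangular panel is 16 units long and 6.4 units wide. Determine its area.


Shape: rectangle
Length l = 16 units, Width w = 6.4 units
Formula: A = l * w
A = 16 * 6.4
A = 102.4
102.4 units^2


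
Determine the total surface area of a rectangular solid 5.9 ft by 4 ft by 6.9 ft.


Shape: rectangular prism
l = 5.9 ft, w = 4 ft, h = 6.9 ft
Formula: SA = 2(lw + lh + wh)
lw = 23.6, lh = 40.71, wh = 27.6
lw + lh + wh = 91.91
SA = 2 * 91.91
SA = 183.82
183.82 ft^2


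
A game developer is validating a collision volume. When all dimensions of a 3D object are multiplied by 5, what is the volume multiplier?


Linear scale factor k = 5
Rule: under a linear scaling by k, volumes scale by k^3.
k^3 = 5 * 5 * 5
k^3 = 25 * 5
k^3 = 125
Volume scales by a factor of 125.
125 (dimensionless)


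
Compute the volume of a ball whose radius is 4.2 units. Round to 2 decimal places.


Shape: sphere
Radius r = 4.2 units
Formula: V = (4/3) * pi * r^3
r^3 = 74.088
(4/3) * 74.088 = 98.784
V = 98.784 * pi
V = 310.34
310.34 units^3


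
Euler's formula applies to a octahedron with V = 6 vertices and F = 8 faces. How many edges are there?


Polyhedron: octahedron
Euler's formula for convex polyhedra: V - E + F = 2
Given: V = 6 vertices and F = 8 faces
Solve for E:
E = V + F - 2 = 6 + 8 - 2 = 12
12 edges


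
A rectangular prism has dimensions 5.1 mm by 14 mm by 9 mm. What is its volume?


Shape: rectangular prism
l = 5.1 mm, w = 14 mm, h = 9 mm
Formula: V = l * w * h
V = 5.1 * 14 * 9
V = 71.4 * 9
V = 642.6
642.6 mm^3


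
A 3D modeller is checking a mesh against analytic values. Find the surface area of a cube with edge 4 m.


Shape: cube
Side s = 4 m
A cube has 6 square faces.
Formula: SA = 6 * s^2
s^2 = 16
SA = 6 * 16
SA = 96
96 m^2


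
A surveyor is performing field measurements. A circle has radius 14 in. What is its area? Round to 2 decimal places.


Shape: circle
Radius r = 14 in
Formula: A = pi * r^2
r^2 = 14^2 = 196
A = pi * 196
A = 615.75
615.75 in^2


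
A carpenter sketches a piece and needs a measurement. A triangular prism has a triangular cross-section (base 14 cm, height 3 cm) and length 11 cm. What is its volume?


Shape: triangular prism
Triangle base = 14 cm, triangle height = 3 cm, prism length L = 11 cm
Formula: V = (1/2 * b * h_tri) * L
Cross-section area = 0.5 * 14 * 3 = 21
V = 21 * 11
V = 231
231 cm^3


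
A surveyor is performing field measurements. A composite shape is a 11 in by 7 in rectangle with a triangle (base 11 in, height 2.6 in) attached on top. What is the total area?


Composite shape: rectangle + triangle
Rectangle area = 11 * 7 = 77
Triangle area = 0.5 * 11 * 2.6 = 14.3
Total = 77 + 14.3
Total = 91.3
91.3 in^2


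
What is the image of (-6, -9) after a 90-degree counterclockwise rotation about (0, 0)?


Transformation: rotation about the origin
Original point: (-6, -9)
Rule for 90 deg counterclockwise: (x, y) -> (-y, x)
Apply: (-6, -9) -> (9, -6)
(9, -6)


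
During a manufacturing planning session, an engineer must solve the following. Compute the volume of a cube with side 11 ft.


Shape: cube
Side s = 11 ft
Formula: V = s^3
V = 11 * 11 * 11
V = 121 * 11
V = 1331
1331 ft^3


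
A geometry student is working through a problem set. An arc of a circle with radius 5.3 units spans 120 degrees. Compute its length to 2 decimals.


Shape: circular arc
Radius r = 5.3 units, Angle = 120 degrees
Formula: L = (angle/360) * 2 * pi * r
2 * pi * r = 10.6 * pi
L = (120/360) * 10.6 * pi
L = 3.533333 * pi
L = 11.1
11.1 units


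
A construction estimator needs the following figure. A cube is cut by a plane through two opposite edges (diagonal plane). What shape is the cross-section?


Solid: cube
Cutting plane: through two opposite edges (diagonal plane)
Visualize the intersection of the plane with the solid's surface.
The boundary of the cut region is a rectangle.
rectangle


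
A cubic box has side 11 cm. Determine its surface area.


Shape: cube
Side s = 11 cm
A cube has 6 square faces.
Formula: SA = 6 * s^2
s^2 = 121
SA = 6 * 121
SA = 726
726 cm^2


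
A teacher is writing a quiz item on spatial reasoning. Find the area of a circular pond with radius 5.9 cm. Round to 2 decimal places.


Shape: circle
Radius r = 5.9 cm
Formula: A = pi * r^2
r^2 = 5.9^2 = 34.81
A = pi * 34.81
A = 109.36
109.36 cm^2


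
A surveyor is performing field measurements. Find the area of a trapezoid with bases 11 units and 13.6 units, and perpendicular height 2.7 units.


Shape: trapezoid
Parallel sides a = 11 units, b = 13.6 units; Height h = 2.7 units
Formula: A = (a + b) * h / 2
a + b = 11 + 13.6 = 24.6
A = 24.6 * 2.7 / 2
A = 66.42 / 2
A = 33.21
33.21 units^2


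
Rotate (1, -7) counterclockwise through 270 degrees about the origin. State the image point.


Transformation: rotation about the origin
Original point: (1, -7)
Rule for 270 deg counterclockwise: (x, y) -> (y, -x)
Apply: (1, -7) -> (-7, -1)
(-7, -1)


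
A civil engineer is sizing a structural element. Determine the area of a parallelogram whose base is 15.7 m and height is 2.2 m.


Shape: parallelogram
Base b = 15.7 m, Height h = 2.2 m
Formula: A = b * h
A = 15.7 * 2.2
A = 34.54
34.54 m^2


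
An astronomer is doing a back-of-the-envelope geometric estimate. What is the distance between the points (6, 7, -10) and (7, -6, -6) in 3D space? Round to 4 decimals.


3D distance between two points
P1 = (6, 7, -10), P2 = (7, -6, -6)
Formula: d = sqrt((x2-x1)^2 + (y2-y1)^2 + (z2-z1)^2)
dx = 7 - 6 = 1
dy = -6 - 7 = -13
dz = -6 - -10 = 4
dx^2 + dy^2 + dz^2 = 1 + 169 + 16 = 186
d = sqrt(186)
d = 13.6382
13.6382 units


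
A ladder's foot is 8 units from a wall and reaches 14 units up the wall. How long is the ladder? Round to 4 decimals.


Shape: right triangle
Legs a = 8 units, b = 14 units
Formula: c = sqrt(a^2 + b^2)
a^2 = 64, b^2 = 196
a^2 + b^2 = 260
c = sqrt(260)
c = 16.1245
16.1245 units


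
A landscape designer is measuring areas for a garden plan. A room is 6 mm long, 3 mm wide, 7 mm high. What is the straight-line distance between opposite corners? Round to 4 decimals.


Shape: rectangular box (space diagonal)
l = 6 mm, w = 3 mm, h = 7 mm
Visualize: the diagonal of the base, then a right triangle with that diagonal and the height.
Formula: d = sqrt(l^2 + w^2 + h^2)
l^2 + w^2 + h^2 = 36 + 9 + 49 = 94
d = sqrt(94)
d = 9.6954
9.6954 mm


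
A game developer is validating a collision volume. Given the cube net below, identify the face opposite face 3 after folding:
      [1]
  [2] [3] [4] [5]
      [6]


Net: cross layout. Take square 3 as the base (bottom).
Fold the four squares in the horizontal row up around 3: 2 -> left, 4 -> right, 5 wraps to the top.
Fold 1 and 6 up from 3: 1 -> back, 6 -> front.
Opposite pairs are therefore: (1, 6), (2, 4), (3, 5).
Face 3 is opposite face 5.
face 5


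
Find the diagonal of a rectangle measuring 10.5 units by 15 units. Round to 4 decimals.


Shape: rectangle (diagonal via Pythagoras)
Sides: 10.5 units and 15 units
Formula: d = sqrt(l^2 + w^2)
l^2 = 110.25, w^2 = 225
l^2 + w^2 = 335.25
d = sqrt(335.25)
d = 18.3098
18.3098 units


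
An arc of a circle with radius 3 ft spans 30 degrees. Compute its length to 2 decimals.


Shape: circular arc
Radius r = 3 ft, Angle = 30 degrees
Formula: L = (angle/360) * 2 * pi * r
2 * pi * r = 6 * pi
L = (30/360) * 6 * pi
L = 0.5 * pi
L = 1.57
1.57 ft


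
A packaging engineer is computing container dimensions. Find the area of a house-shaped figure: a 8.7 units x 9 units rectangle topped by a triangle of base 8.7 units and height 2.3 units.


Composite shape: rectangle + triangle
Rectangle area = 8.7 * 9 = 78.3
Triangle area = 0.5 * 8.7 * 2.3 = 10.005
Total = 78.3 + 10.005
Total = 88.305
88.305 units^2


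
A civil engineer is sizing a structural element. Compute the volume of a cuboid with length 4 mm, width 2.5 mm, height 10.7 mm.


Shape: rectangular prism
l = 4 mm, w = 2.5 mm, h = 10.7 mm
Formula: V = l * w * h
V = 4 * 2.5 * 10.7
V = 10 * 10.7
V = 107
107 mm^3


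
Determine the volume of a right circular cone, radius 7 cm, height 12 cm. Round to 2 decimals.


Shape: cone
Radius r = 7 cm, Height h = 12 cm
Formula: V = (1/3) * pi * r^2 * h
r^2 = 49
pi * r^2 * h = pi * 49 * 12 = 588 * pi
V = 588 * pi / 3
V = 615.75
615.75 cm^3


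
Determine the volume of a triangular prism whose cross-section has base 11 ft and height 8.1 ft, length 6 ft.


Shape: triangular prism
Triangle base = 11 ft, triangle height = 8.1 ft, prism length L = 6 ft
Formula: V = (1/2 * b * h_tri) * L
Cross-section area = 0.5 * 11 * 8.1 = 44.55
V = 44.55 * 6
V = 267.3
267.3 ft^3


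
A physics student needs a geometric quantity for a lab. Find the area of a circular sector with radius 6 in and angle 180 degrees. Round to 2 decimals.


Shape: circular sector
Radius r = 6 in, Angle = 180 degrees
Formula: A = (angle/360) * pi * r^2
r^2 = 36
Fraction of circle = 180/360
A = (180/360) * pi * 36
A = 18 * pi
A = 56.55
56.55 in^2


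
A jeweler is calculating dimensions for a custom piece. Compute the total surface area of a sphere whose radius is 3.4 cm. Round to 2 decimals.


Shape: sphere
Radius r = 3.4 cm
Formula: SA = 4 * pi * r^2
r^2 = 11.56
SA = 4 * pi * 11.56
SA = 46.24 * pi
SA = 145.27
145.27 cm^2


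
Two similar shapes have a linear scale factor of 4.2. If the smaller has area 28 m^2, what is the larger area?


Linear scale factor k = 4.2
Original area = 28 m^2
Rule: under a linear scaling by k, areas scale by k^2.
k^2 = 4.2^2 = 17.64
New area = 28 * 17.64
New area = 493.92
493.92 m^2


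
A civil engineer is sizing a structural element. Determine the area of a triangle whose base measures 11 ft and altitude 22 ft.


Shape: triangle
Base b = 11 ft, Height h = 22 ft
Formula: A = (1/2) * b * h
A = 0.5 * 11 * 22
A = 0.5 * 242
A = 121
121 ft^2


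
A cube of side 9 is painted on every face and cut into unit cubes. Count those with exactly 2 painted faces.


Large cube: 9 x 9 x 9, cut into unit cubes.
n = 9, so n - 2 = 7
Cubes with 2 painted faces lie along the edges, excluding corners.
A cube has 12 edges; each contributes (n - 2) = 7 such cubes.
Count = 12 * 7 = 84
84 unit cubes


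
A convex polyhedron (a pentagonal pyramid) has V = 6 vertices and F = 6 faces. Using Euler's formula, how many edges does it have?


Polyhedron: pentagonal pyramid
Euler's formula for convex polyhedra: V - E + F = 2
Given: V = 6 vertices and F = 6 faces
Solve for E:
E = V + F - 2 = 6 + 6 - 2 = 10
10 edges


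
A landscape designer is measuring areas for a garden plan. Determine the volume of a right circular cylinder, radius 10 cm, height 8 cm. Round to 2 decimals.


Shape: cylinder
Radius r = 10 cm, Height h = 8 cm
Formula: V = pi * r^2 * h
r^2 = 100
V = pi * 100 * 8
V = 800 * pi
V = 2513.27
2513.27 cm^3


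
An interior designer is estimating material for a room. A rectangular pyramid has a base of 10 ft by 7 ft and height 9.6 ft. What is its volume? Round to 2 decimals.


Shape: rectangular pyramid
Base: 10 ft x 7 ft, Height h = 9.6 ft
Formula: V = (1/3) * base_area * h
base_area = 10 * 7 = 70
base_area * h = 70 * 9.6 = 672
V = 672 / 3
V = 224
224 ft^3


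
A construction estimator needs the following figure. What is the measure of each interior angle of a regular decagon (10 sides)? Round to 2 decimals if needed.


Shape: regular decagon (10 sides)
Formula: interior angle = (n - 2) * 180 / n
(n - 2) = 8
(n - 2) * 180 = 1440
angle = 1440 / 10
angle = 144
144 degrees


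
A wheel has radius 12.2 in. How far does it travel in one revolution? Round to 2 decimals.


Shape: circle
Radius r = 12.2 in
Formula: C = 2 * pi * r
C = 2 * pi * 12.2
C = 24.4 * pi
C = 76.65
76.65 in


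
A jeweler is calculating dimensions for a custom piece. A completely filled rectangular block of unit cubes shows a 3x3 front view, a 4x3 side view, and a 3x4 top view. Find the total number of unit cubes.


Orthographic views of a solid rectangular block:
Front view 3 x 3 -> length = 3, height = 3
Side view 4 x 3 -> width = 4, height = 3 (consistent)
Top view 3 x 4 -> confirms length = 3, width = 4
The block is 3 x 4 x 3.
Total unit cubes = 3 * 4 * 3 = 36
36 unit cubes


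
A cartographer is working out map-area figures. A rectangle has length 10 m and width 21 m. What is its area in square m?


Shape: rectangle
Length l = 10 m, Width w = 21 m
Formula: A = l * w
A = 10 * 21
A = 210
210 m^2


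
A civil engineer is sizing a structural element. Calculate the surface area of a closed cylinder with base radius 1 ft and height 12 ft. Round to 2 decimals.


Shape: closed cylinder
Radius r = 1 ft, Height h = 12 ft
Formula: SA = 2*pi*r^2 + 2*pi*r*h = 2*pi*r*(r + h)
r + h = 13
2 * r * (r + h) = 2 * 1 * 13 = 26
SA = 26 * pi
SA = 81.68
81.68 ft^2


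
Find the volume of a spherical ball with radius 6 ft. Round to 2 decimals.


Shape: sphere
Radius r = 6 ft
Formula: V = (4/3) * pi * r^3
r^3 = 216
(4/3) * 216 = 288
V = 288 * pi
V = 904.78
904.78 ft^3


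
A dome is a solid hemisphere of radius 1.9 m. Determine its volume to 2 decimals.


Shape: hemisphere (half of a sphere)
Radius r = 1.9 m
Formula: V = (1/2) * (4/3) * pi * r^3 = (2/3) * pi * r^3
r^3 = 6.859
(2/3) * 6.859 = 4.572667
V = 4.572667 * pi
V = 14.37
14.37 m^3


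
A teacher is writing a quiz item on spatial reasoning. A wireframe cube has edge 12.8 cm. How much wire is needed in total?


Shape: cube
Side s = 12.8 cm
A cube has 12 edges, all equal.
Formula: total edge length = 12 * s
Total = 12 * 12.8
Total = 153.6
153.6 cm


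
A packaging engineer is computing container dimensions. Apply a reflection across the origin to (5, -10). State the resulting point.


Transformation: reflection
Original point: (5, -10)
Rule for reflection through the origin: (x, y) -> (-x, -y)
Apply: (5, -10) -> (-5, 10)
(-5, 10)


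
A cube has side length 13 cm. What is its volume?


Shape: cube
Side s = 13 cm
Formula: V = s^3
V = 13 * 13 * 13
V = 169 * 13
V = 2197
2197 cm^3


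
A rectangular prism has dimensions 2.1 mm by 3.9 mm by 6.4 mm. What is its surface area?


Shape: rectangular prism
l = 2.1 mm, w = 3.9 mm, h = 6.4 mm
Formula: SA = 2(lw + lh + wh)
lw = 8.19, lh = 13.44, wh = 24.96
lw + lh + wh = 46.59
SA = 2 * 46.59
SA = 93.18
93.18 mm^2


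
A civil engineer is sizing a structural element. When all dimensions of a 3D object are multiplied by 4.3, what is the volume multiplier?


Linear scale factor k = 4.3
Rule: under a linear scaling by k, volumes scale by k^3.
k^3 = 4.3 * 4.3 * 4.3
k^3 = 18.49 * 4.3
k^3 = 79.507
Volume scales by a factor of 79.507.
79.507 (dimensionless)


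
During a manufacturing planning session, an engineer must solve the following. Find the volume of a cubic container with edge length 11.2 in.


Shape: cube
Side s = 11.2 in
Formula: V = s^3
V = 11.2 * 11.2 * 11.2
V = 125.44 * 11.2
V = 1404.928
1404.928 in^3


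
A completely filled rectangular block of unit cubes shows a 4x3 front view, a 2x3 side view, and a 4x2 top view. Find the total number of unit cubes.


Orthographic views of a solid rectangular block:
Front view 4 x 3 -> length = 4, height = 3
Side view 2 x 3 -> width = 2, height = 3 (consistent)
Top view 4 x 2 -> confirms length = 4, width = 2
The block is 4 x 2 x 3.
Total unit cubes = 4 * 2 * 3 = 24
24 unit cubes


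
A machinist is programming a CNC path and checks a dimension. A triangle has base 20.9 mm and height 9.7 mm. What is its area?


Shape: triangle
Base b = 20.9 mm, Height h = 9.7 mm
Formula: A = (1/2) * b * h
A = 0.5 * 20.9 * 9.7
A = 0.5 * 202.73
A = 101.365
101.365 mm^2


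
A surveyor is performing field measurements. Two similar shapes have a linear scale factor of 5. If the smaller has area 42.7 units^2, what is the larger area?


Linear scale factor k = 5
Original area = 42.7 units^2
Rule: under a linear scaling by k, areas scale by k^2.
k^2 = 5^2 = 25
New area = 42.7 * 25
New area = 1067.5
1067.5 units^2


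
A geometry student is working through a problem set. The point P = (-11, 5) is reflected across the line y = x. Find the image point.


Transformation: reflection
Original point: (-11, 5)
Rule for reflection over y = x: (x, y) -> (y, x)
Apply: (-11, 5) -> (5, -11)
(5, -11)


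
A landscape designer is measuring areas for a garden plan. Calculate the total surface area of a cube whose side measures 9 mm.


Shape: cube
Side s = 9 mm
A cube has 6 square faces.
Formula: SA = 6 * s^2
s^2 = 81
SA = 6 * 81
SA = 486
486 mm^2


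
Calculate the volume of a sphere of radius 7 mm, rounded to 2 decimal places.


Shape: sphere
Radius r = 7 mm
Formula: V = (4/3) * pi * r^3
r^3 = 343
(4/3) * 343 = 457.333333
V = 457.333333 * pi
V = 1436.76
1436.76 mm^3


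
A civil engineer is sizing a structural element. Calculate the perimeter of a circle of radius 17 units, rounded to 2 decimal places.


Shape: circle
Radius r = 17 units
Formula: C = 2 * pi * r
C = 2 * pi * 17
C = 34 * pi
C = 106.81
106.81 units


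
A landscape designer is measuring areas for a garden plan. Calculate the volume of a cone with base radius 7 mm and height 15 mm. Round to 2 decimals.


Shape: cone
Radius r = 7 mm, Height h = 15 mm
Formula: V = (1/3) * pi * r^2 * h
r^2 = 49
pi * r^2 * h = pi * 49 * 15 = 735 * pi
V = 735 * pi / 3
V = 769.69
769.69 mm^3


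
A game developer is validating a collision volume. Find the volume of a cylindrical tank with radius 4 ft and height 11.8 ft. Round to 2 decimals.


Shape: cylinder
Radius r = 4 ft, Height h = 11.8 ft
Formula: V = pi * r^2 * h
r^2 = 16
V = pi * 16 * 11.8
V = 188.8 * pi
V = 593.13
593.13 ft^3


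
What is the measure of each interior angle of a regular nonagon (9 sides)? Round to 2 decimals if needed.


Shape: regular nonagon (9 sides)
Formula: interior angle = (n - 2) * 180 / n
(n - 2) = 7
(n - 2) * 180 = 1260
angle = 1260 / 9
angle = 140
140 degrees


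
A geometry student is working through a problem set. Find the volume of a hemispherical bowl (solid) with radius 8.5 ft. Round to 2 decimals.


Shape: hemisphere (half of a sphere)
Radius r = 8.5 ft
Formula: V = (1/2) * (4/3) * pi * r^3 = (2/3) * pi * r^3
r^3 = 614.125
(2/3) * 614.125 = 409.416667
V = 409.416667 * pi
V = 1286.22
1286.22 ft^3


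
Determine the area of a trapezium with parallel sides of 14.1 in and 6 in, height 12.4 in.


Shape: trapezoid
Parallel sides a = 14.1 in, b = 6 in; Height h = 12.4 in
Formula: A = (a + b) * h / 2
a + b = 14.1 + 6 = 20.1
A = 20.1 * 12.4 / 2
A = 249.24 / 2
A = 124.62
124.62 in^2


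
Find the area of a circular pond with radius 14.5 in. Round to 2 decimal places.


Shape: circle
Radius r = 14.5 in
Formula: A = pi * r^2
r^2 = 14.5^2 = 210.25
A = pi * 210.25
A = 660.52
660.52 in^2


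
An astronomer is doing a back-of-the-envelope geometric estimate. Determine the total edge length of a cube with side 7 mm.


Shape: cube
Side s = 7 mm
A cube has 12 edges, all equal.
Formula: total edge length = 12 * s
Total = 12 * 7
Total = 84
84 mm


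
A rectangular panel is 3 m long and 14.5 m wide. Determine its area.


Shape: rectangle
Length l = 3 m, Width w = 14.5 m
Formula: A = l * w
A = 3 * 14.5
A = 43.5
43.5 m^2


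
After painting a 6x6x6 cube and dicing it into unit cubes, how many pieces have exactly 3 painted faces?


Large cube: 6 x 6 x 6, cut into unit cubes.
Cubes with 3 painted faces are at the corners. A cube always has 8 corners.
Count = 8
8 unit cubes


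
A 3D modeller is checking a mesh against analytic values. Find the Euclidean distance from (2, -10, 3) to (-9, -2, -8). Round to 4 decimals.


3D distance between two points
P1 = (2, -10, 3), P2 = (-9, -2, -8)
Formula: d = sqrt((x2-x1)^2 + (y2-y1)^2 + (z2-z1)^2)
dx = -9 - 2 = -11
dy = -2 - -10 = 8
dz = -8 - 3 = -11
dx^2 + dy^2 + dz^2 = 121 + 64 + 121 = 306
d = sqrt(306)
d = 17.4929
17.4929 units


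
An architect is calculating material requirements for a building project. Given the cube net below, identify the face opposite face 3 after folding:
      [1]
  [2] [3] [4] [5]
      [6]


Net: cross layout. Take square 3 as the base (bottom).
Fold the four squares in the horizontal row up around 3: 2 -> left, 4 -> right, 5 wraps to the top.
Fold 1 and 6 up from 3: 1 -> back, 6 -> front.
Opposite pairs are therefore: (1, 6), (2, 4), (3, 5).
Face 3 is opposite face 5.
face 5


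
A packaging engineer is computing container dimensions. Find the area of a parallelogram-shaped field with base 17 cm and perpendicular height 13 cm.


Shape: parallelogram
Base b = 17 cm, Height h = 13 cm
Formula: A = b * h
A = 17 * 13
A = 221
221 cm^2


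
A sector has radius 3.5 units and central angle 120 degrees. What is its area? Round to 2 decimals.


Shape: circular sector
Radius r = 3.5 units, Angle = 120 degrees
Formula: A = (angle/360) * pi * r^2
r^2 = 12.25
Fraction of circle = 120/360
A = (120/360) * pi * 12.25
A = 4.083333 * pi
A = 12.83
12.83 units^2


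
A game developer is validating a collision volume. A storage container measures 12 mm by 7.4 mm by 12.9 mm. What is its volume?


Shape: rectangular prism
l = 12 mm, w = 7.4 mm, h = 12.9 mm
Formula: V = l * w * h
V = 12 * 7.4 * 12.9
V = 88.8 * 12.9
V = 1145.52
1145.52 mm^3


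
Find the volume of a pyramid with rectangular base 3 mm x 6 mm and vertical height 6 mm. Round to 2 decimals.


Shape: rectangular pyramid
Base: 3 mm x 6 mm, Height h = 6 mm
Formula: V = (1/3) * base_area * h
base_area = 3 * 6 = 18
base_area * h = 18 * 6 = 108
V = 108 / 3
V = 36
36 mm^3


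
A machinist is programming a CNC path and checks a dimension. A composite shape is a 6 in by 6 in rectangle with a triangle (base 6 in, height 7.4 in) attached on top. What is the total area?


Composite shape: rectangle + triangle
Rectangle area = 6 * 6 = 36
Triangle area = 0.5 * 6 * 7.4 = 22.2
Total = 36 + 22.2
Total = 58.2
58.2 in^2


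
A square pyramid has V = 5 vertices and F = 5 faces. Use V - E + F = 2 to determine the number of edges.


Polyhedron: square pyramid
Euler's formula for convex polyhedra: V - E + F = 2
Given: V = 5 vertices and F = 5 faces
Solve for E:
E = V + F - 2 = 5 + 5 - 2 = 8
8 edges


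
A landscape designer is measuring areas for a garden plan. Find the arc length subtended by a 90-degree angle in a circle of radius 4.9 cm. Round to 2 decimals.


Shape: circular arc
Radius r = 4.9 cm, Angle = 90 degrees
Formula: L = (angle/360) * 2 * pi * r
2 * pi * r = 9.8 * pi
L = (90/360) * 9.8 * pi
L = 2.45 * pi
L = 7.7
7.7 cm


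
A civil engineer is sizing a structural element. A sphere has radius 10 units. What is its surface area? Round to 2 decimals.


Shape: sphere
Radius r = 10 units
Formula: SA = 4 * pi * r^2
r^2 = 100
SA = 4 * pi * 100
SA = 400 * pi
SA = 1256.64
1256.64 units^2


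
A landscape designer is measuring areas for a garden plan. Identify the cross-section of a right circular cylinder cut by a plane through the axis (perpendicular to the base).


Solid: right circular cylinder
Cutting plane: through the axis (perpendicular to the base)
Visualize the intersection of the plane with the solid's surface.
The boundary of the cut region is a rectangle.
rectangle


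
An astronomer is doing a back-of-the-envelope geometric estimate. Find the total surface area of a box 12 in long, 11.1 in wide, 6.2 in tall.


Shape: rectangular prism
l = 12 in, w = 11.1 in, h = 6.2 in
Formula: SA = 2(lw + lh + wh)
lw = 133.2, lh = 74.4, wh = 68.82
lw + lh + wh = 276.42
SA = 2 * 276.42
SA = 552.84
552.84 in^2


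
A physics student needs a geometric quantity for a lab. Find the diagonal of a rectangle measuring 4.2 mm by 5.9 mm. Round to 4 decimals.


Shape: rectangle (diagonal via Pythagoras)
Sides: 4.2 mm and 5.9 mm
Formula: d = sqrt(l^2 + w^2)
l^2 = 17.64, w^2 = 34.81
l^2 + w^2 = 52.45
d = sqrt(52.45)
d = 7.2422
7.2422 mm


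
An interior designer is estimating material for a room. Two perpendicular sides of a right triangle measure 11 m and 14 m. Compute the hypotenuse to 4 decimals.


Shape: right triangle
Legs a = 11 m, b = 14 m
Formula: c = sqrt(a^2 + b^2)
a^2 = 121, b^2 = 196
a^2 + b^2 = 317
c = sqrt(317)
c = 17.8045
17.8045 m


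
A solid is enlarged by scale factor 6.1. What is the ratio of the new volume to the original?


Linear scale factor k = 6.1
Rule: under a linear scaling by k, volumes scale by k^3.
k^3 = 6.1 * 6.1 * 6.1
k^3 = 37.21 * 6.1
k^3 = 226.981
Volume scales by a factor of 226.981.
226.981 (dimensionless)


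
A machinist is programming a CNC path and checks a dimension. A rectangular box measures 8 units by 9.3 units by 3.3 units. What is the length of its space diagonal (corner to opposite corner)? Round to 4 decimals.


Shape: rectangular box (space diagonal)
l = 8 units, w = 9.3 units, h = 3.3 units
Visualize: the diagonal of the base, then a right triangle with that diagonal and the height.
Formula: d = sqrt(l^2 + w^2 + h^2)
l^2 + w^2 + h^2 = 64 + 86.49 + 10.89 = 161.38
d = sqrt(161.38)
d = 12.7035
12.7035 units


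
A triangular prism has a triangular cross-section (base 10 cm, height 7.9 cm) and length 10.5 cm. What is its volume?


Shape: triangular prism
Triangle base = 10 cm, triangle height = 7.9 cm, prism length L = 10.5 cm
Formula: V = (1/2 * b * h_tri) * L
Cross-section area = 0.5 * 10 * 7.9 = 39.5
V = 39.5 * 10.5
V = 414.75
414.75 cm^3


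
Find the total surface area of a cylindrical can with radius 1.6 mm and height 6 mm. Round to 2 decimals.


Shape: closed cylinder
Radius r = 1.6 mm, Height h = 6 mm
Formula: SA = 2*pi*r^2 + 2*pi*r*h = 2*pi*r*(r + h)
r + h = 7.6
2 * r * (r + h) = 2 * 1.6 * 7.6 = 24.32
SA = 24.32 * pi
SA = 76.4
76.4 mm^2


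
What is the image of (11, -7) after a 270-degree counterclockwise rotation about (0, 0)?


Transformation: rotation about the origin
Original point: (11, -7)
Rule for 270 deg counterclockwise: (x, y) -> (y, -x)
Apply: (11, -7) -> (-7, -11)
(-7, -11)


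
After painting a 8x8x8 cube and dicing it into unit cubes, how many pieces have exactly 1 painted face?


Large cube: 8 x 8 x 8, cut into unit cubes.
n = 8, so n - 2 = 6
Cubes with 1 painted face lie in the interior of each face.
A cube has 6 faces; each contributes (n - 2)^2 = 36 such cubes.
Count = 6 * 36 = 216
216 unit cubes


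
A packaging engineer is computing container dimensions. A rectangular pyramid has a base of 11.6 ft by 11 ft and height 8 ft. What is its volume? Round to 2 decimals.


Shape: rectangular pyramid
Base: 11.6 ft x 11 ft, Height h = 8 ft
Formula: V = (1/3) * base_area * h
base_area = 11.6 * 11 = 127.6
base_area * h = 127.6 * 8 = 1020.8
V = 1020.8 / 3
V = 340.27
340.27 ft^3


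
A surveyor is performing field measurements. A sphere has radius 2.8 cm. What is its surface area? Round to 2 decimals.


Shape: sphere
Radius r = 2.8 cm
Formula: SA = 4 * pi * r^2
r^2 = 7.84
SA = 4 * pi * 7.84
SA = 31.36 * pi
SA = 98.52
98.52 cm^2


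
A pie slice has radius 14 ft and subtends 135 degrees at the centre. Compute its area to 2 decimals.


Shape: circular sector
Radius r = 14 ft, Angle = 135 degrees
Formula: A = (angle/360) * pi * r^2
r^2 = 196
Fraction of circle = 135/360
A = (135/360) * pi * 196
A = 73.5 * pi
A = 230.91
230.91 ft^2


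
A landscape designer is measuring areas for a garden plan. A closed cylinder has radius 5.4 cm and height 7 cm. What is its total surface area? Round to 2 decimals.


Shape: closed cylinder
Radius r = 5.4 cm, Height h = 7 cm
Formula: SA = 2*pi*r^2 + 2*pi*r*h = 2*pi*r*(r + h)
r + h = 12.4
2 * r * (r + h) = 2 * 5.4 * 12.4 = 133.92
SA = 133.92 * pi
SA = 420.72
420.72 cm^2


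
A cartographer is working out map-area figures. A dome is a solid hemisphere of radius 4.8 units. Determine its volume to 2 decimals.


Shape: hemisphere (half of a sphere)
Radius r = 4.8 units
Formula: V = (1/2) * (4/3) * pi * r^3 = (2/3) * pi * r^3
r^3 = 110.592
(2/3) * 110.592 = 73.728
V = 73.728 * pi
V = 231.62
231.62 units^3


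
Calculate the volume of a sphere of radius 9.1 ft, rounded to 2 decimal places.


Shape: sphere
Radius r = 9.1 ft
Formula: V = (4/3) * pi * r^3
r^3 = 753.571
(4/3) * 753.571 = 1004.761333
V = 1004.761333 * pi
V = 3156.55
3156.55 ft^3


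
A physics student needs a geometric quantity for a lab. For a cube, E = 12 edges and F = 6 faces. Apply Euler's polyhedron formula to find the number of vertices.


Polyhedron: cube
Euler's formula for convex polyhedra: V - E + F = 2
Given: E = 12 edges and F = 6 faces
Solve for V:
V = 2 + E - F = 2 + 12 - 6 = 8
8 vertices


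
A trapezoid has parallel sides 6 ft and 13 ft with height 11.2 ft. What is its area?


Shape: trapezoid
Parallel sides a = 6 ft, b = 13 ft; Height h = 11.2 ft
Formula: A = (a + b) * h / 2
a + b = 6 + 13 = 19
A = 19 * 11.2 / 2
A = 212.8 / 2
A = 106.4
106.4 ft^2


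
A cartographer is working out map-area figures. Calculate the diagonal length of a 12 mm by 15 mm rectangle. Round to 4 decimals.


Shape: rectangle (diagonal via Pythagoras)
Sides: 12 mm and 15 mm
Formula: d = sqrt(l^2 + w^2)
l^2 = 144, w^2 = 225
l^2 + w^2 = 369
d = sqrt(369)
d = 19.2094
19.2094 mm


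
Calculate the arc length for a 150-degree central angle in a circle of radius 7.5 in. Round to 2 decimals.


Shape: circular arc
Radius r = 7.5 in, Angle = 150 degrees
Formula: L = (angle/360) * 2 * pi * r
2 * pi * r = 15 * pi
L = (150/360) * 15 * pi
L = 6.25 * pi
L = 19.63
19.63 in


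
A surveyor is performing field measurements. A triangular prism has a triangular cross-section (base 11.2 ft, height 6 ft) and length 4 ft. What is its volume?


Shape: triangular prism
Triangle base = 11.2 ft, triangle height = 6 ft, prism length L = 4 ft
Formula: V = (1/2 * b * h_tri) * L
Cross-section area = 0.5 * 11.2 * 6 = 33.6
V = 33.6 * 4
V = 134.4
134.4 ft^3


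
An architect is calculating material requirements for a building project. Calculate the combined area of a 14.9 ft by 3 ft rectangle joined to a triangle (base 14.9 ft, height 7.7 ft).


Composite shape: rectangle + triangle
Rectangle area = 14.9 * 3 = 44.7
Triangle area = 0.5 * 14.9 * 7.7 = 57.365
Total = 44.7 + 57.365
Total = 102.065
102.065 ft^2


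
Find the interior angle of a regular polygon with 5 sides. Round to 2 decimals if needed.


Shape: regular pentagon (5 sides)
Formula: interior angle = (n - 2) * 180 / n
(n - 2) = 3
(n - 2) * 180 = 540
angle = 540 / 5
angle = 108
108 degrees


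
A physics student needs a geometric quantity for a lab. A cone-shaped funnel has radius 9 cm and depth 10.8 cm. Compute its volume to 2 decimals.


Shape: cone
Radius r = 9 cm, Height h = 10.8 cm
Formula: V = (1/3) * pi * r^2 * h
r^2 = 81
pi * r^2 * h = pi * 81 * 10.8 = 874.8 * pi
V = 874.8 * pi / 3
V = 916.09
916.09 cm^3


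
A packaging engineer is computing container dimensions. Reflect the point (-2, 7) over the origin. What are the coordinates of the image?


Transformation: reflection
Original point: (-2, 7)
Rule for reflection through the origin: (x, y) -> (-x, -y)
Apply: (-2, 7) -> (2, -7)
(2, -7)


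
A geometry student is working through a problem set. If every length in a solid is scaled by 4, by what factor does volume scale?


Linear scale factor k = 4
Rule: under a linear scaling by k, volumes scale by k^3.
k^3 = 4 * 4 * 4
k^3 = 16 * 4
k^3 = 64
Volume scales by a factor of 64.
64 (dimensionless)


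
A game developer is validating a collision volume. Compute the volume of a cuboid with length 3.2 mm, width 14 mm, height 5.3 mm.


Shape: rectangular prism
l = 3.2 mm, w = 14 mm, h = 5.3 mm
Formula: V = l * w * h
V = 3.2 * 14 * 5.3
V = 44.8 * 5.3
V = 237.44
237.44 mm^3


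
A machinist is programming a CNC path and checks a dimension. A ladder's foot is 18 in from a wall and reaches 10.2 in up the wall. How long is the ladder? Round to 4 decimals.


Shape: right triangle
Legs a = 18 in, b = 10.2 in
Formula: c = sqrt(a^2 + b^2)
a^2 = 324, b^2 = 104.04
a^2 + b^2 = 428.04
c = sqrt(428.04)
c = 20.6891
20.6891 in


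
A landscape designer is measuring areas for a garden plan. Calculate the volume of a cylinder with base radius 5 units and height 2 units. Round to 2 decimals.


Shape: cylinder
Radius r = 5 units, Height h = 2 units
Formula: V = pi * r^2 * h
r^2 = 25
V = pi * 25 * 2
V = 50 * pi
V = 157.08
157.08 units^3


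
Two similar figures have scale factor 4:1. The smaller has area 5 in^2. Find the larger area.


Linear scale factor k = 4
Original area = 5 in^2
Rule: under a linear scaling by k, areas scale by k^2.
k^2 = 4^2 = 16
New area = 5 * 16
New area = 80
80 in^2


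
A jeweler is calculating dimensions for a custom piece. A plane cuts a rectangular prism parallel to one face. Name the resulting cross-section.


Solid: rectangular prism
Cutting plane: parallel to one face
Visualize the intersection of the plane with the solid's surface.
The boundary of the cut region is a rectangle.
rectangle
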